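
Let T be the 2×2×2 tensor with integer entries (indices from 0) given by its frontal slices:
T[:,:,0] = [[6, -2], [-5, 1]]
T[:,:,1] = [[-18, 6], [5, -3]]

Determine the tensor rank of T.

Lower bound: the mode-3 unfolding of T (rows indexed by k, columns by (i,j) = (0,0), (0,1), (1,0), (1,1)) is [[6, -2, -5, 1], [-18, 6, 5, -3]].
There the 2×2 minor on rows k ∈ {0, 1}, columns (i,j) ∈ {(0,0), (1,0)} is det [[6, -5], [-18, 5]] = -60 ≠ 0, so this unfolding has rank ≥ 2; CP rank is at least every unfolding rank, so rank(T) ≥ 2. (Flattening ranks never certify an upper bound on CP rank; for that we must actually write T with 2 rank-1 terms.)
Upper bound — finding two terms. Write S_k = T[:,:,k] for the frontal slices: S₀ = [[6, -2], [-5, 1]], S₁ = [[-18, 6], [5, -3]].
If T = a₁ ⊗ b₁ ⊗ c₁ + a₂ ⊗ b₂ ⊗ c₂ then each S_k = c₁[k]·a₁b₁ᵀ + c₂[k]·a₂b₂ᵀ. S₀ and S₁ are linearly independent, so a₁b₁ᵀ and a₂b₂ᵀ must span the same plane of matrices: they are the rank-1 matrices of the form x·S₀ + y·S₁.
det(x·S₀ + y·S₁) is −4·x² + 4·xy + 24·y² = (-4)·(x − 3·y)(x + 2·y), vanishing at (x:y) = (3:1) and (2:-1).
M₁ = 3·S₀ + S₁ = [[0, 0], [-10, 0]] = (-10)·(0, 1)(1, 0)ᵀ and M₂ = 2·S₀ − S₁ = [[30, -10], [-15, 5]] = 5·(2, -1)(3, -1)ᵀ, so take a₁ = (0, 1), b₁ = (1, 0), a₂ = (2, -1), b₂ = (3, -1).
Each slice is an integer combination of E₁ = a₁b₁ᵀ and E₂ = a₂b₂ᵀ: S₀ = −2·E₁ + E₂, S₁ = −4·E₁ − 3·E₂; reading off coefficients, c₁ = (-2, -4) and c₂ = (1, -3).
Hence T = (0, 1) ⊗ (1, 0) ⊗ (-2, -4) + (2, -1) ⊗ (3, -1) ⊗ (1, -3), so rank(T) ≤ 2.
These bounds meet, so rank(T) = 2.

2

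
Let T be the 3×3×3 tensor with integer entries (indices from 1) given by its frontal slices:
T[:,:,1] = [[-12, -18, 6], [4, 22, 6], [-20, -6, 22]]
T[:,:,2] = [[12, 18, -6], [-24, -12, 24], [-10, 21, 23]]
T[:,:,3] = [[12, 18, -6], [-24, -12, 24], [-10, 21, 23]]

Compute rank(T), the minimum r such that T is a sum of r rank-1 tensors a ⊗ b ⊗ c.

2

Lower bound: the mode-3 unfolding of T (rows indexed by k, columns by (i,j) = (1,1), (1,2), (1,3), (2,1), (2,2), (2,3), (3,1), (3,2), (3,3)) is [[-12, -18, 6, 4, 22, 6, -20, -6, 22], [12, 18, -6, -24, -12, 24, -10, 21, 23], [12, 18, -6, -24, -12, 24, -10, 21, 23]].
There the 2×2 minor on rows k ∈ {1, 2}, columns (i,j) ∈ {(1,1), (2,1)} is det [[-12, 4], [12, -24]] = 240 ≠ 0, so this unfolding has rank ≥ 2; CP rank is at least every unfolding rank, so rank(T) ≥ 2. (Unfolding ranks only ever bound the CP rank from below — rank(T) can be strictly larger than all of them — so the matching upper bound has to come from an explicit 2-term decomposition.)
Upper bound — finding two terms. Write S_k = T[:,:,k] for the frontal slices: S₁ = [[-12, -18, 6], [4, 22, 6], [-20, -6, 22]], S₂ = [[12, 18, -6], [-24, -12, 24], [-10, 21, 23]], S₃ = [[12, 18, -6], [-24, -12, 24], [-10, 21, 23]].
If T = a₁ ⊗ b₁ ⊗ c₁ + a₂ ⊗ b₂ ⊗ c₂ then each S_k = c₁[k]·a₁b₁ᵀ + c₂[k]·a₂b₂ᵀ. S₁ and S₂ are linearly independent, so a₁b₁ᵀ and a₂b₂ᵀ must span the same plane of matrices: they are the rank-1 matrices of the form x·S₁ + y·S₂.
The 2×2 minor of x·S₁ + y·S₂ on rows {1,2}, columns {1,2} is −192·x² − 96·xy + 288·y² = (-96)·(2·x + 3·y)(x − y), vanishing at (x:y) = (3:-2) and (1:1).
M₁ = 3·S₁ − 2·S₂ = [[-60, -90, 30], [60, 90, -30], [-40, -60, 20]] = (-10)·[3, -3, 2][2, 3, -1]ᵀ and M₂ = S₁ + S₂ = [[0, 0, 0], [-20, 10, 30], [-30, 15, 45]] = (-5)·[0, 2, 3][2, -1, -3]ᵀ, so take a₁ = [3, -3, 2], b₁ = [2, 3, -1], a₂ = [0, 2, 3], b₂ = [2, -1, -3].
Each slice is an integer combination of E₁ = a₁b₁ᵀ and E₂ = a₂b₂ᵀ: S₁ = −2·E₁ − 2·E₂, S₂ = 2·E₁ − 3·E₂, S₃ = 2·E₁ − 3·E₂; reading off coefficients, c₁ = [-2, 2, 2] and c₂ = [-2, -3, -3].
Hence T = [3, -3, 2] ⊗ [2, 3, -1] ⊗ [-2, 2, 2] + [0, 2, 3] ⊗ [2, -1, -3] ⊗ [-2, -3, -3], so rank(T) ≤ 2.
These bounds meet, so rank(T) = 2.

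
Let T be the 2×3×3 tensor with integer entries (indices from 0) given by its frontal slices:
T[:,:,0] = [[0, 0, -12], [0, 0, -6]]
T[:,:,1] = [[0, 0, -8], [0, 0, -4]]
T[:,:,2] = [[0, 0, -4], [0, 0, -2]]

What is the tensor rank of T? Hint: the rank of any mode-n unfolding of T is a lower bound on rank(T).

1

Lower bound: T ≠ 0 (e.g. T[0,2,0] = -12), so rank(T) ≥ 1.
Upper bound: the mode-1 fibre T[:,2,0] = [-12, -6] gives a = [2, 1] (primitive direction); the mode-2 fibre T[0,:,0] = [0, 0, -12] gives b = [0, 0, 1]; then c[k] = T[0,2,k] / (a[0]·b[2]) = [-12, -8, -4] / 2 = [-6, -4, -2].
Expanding [2, 1] ∘ [0, 0, 1] ∘ [-6, -4, -2] reproduces all 18 entries of T, so T = [2, 1] ∘ [0, 0, 1] ∘ [-6, -4, -2] and rank(T) ≤ 1.
These bounds meet, so rank(T) = 1.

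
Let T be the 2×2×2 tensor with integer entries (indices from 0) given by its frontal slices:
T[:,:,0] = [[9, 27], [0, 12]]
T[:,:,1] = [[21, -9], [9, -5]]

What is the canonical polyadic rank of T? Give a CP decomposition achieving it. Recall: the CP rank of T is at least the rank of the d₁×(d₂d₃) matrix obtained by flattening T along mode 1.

Lower bound: in the mode-2 unfolding of T (rows indexed by j, columns by (i,k)) the 2×2 minor on rows j ∈ {0, 1}, columns (i,k) ∈ {(0,0), (0,1)} is det [[9, 21], [27, -9]] = -648 ≠ 0, so that unfolding has rank ≥ 2 and hence rank(T) ≥ 2 (CP rank is at least every unfolding rank, though it can be larger).
Upper bound: with S_k = T[:,:,k], the two rank-1 terms a₁b₁ᵀ, a₂b₂ᵀ are the rank-1 members of the pencil x·S₀ + y·S₁.
det(x·S₀ + y·S₁) is 108·x² − 36·xy − 24·y² = 12·(3·x − 2·y)(3·x + y), vanishing at (x:y) = (2:3) and (1:-3).
M₁ = 2·S₀ + 3·S₁ = [[81, 27], [27, 9]] = 9·(3, 1)(3, 1)ᵀ and M₂ = S₀ − 3·S₁ = [[-54, 54], [-27, 27]] = (-27)·(2, 1)(1, -1)ᵀ, so take a₁ = (3, 1), b₁ = (3, 1), a₂ = (2, 1), b₂ = (1, -1).
Each slice is an integer combination of E₁ = a₁b₁ᵀ and E₂ = a₂b₂ᵀ: S₀ = 3·E₁ − 9·E₂, S₁ = E₁ + 6·E₂; reading off coefficients, c₁ = (3, 1) and c₂ = (-9, 6).
Hence T = (3, 1) (x) (3, 1) (x) (3, 1) + (2, 1) (x) (1, -1) (x) (-9, 6), so rank(T) ≤ 2.
These bounds meet, so rank(T) = 2.

rank(T) = 2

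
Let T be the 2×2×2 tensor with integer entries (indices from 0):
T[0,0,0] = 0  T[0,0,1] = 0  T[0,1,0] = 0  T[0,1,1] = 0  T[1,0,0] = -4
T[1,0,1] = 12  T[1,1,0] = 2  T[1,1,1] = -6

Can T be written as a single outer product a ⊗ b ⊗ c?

If T = a ⊗ b ⊗ c then every fibre of T is a multiple of the corresponding factor, so read the factors off the fibres through the nonzero entry T[1,0,0] = -4.
The mode-1 fibre T[:,0,0] = [0, -4] gives a = [0, 1] (primitive direction); the mode-2 fibre T[1,:,0] = [-4, 2] gives b = [2, -1]; then c[k] = T[1,0,k] / (a[1]·b[0]) = [-4, 12] / 2 = [-2, 6].
Expanding [0, 1] ⊗ [2, -1] ⊗ [-2, 6] reproduces all 8 entries of T, so T = [0, 1] ⊗ [2, -1] ⊗ [-2, 6] and rank(T) ≤ 1.
Equivalently every frontal slice T[:,:,k] is c[k] times the rank-1 matrix [0, 1] ⊗ [2, -1]. So T has rank 1 (it is nonzero).

Yes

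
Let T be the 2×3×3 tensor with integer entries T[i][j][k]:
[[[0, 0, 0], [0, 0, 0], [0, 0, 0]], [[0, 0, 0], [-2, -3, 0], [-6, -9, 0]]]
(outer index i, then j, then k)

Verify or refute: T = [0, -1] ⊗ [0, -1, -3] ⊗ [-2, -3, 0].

Reconstruct entrywise from the claimed factors. For example, T[0,2,1] = 0 and Σₗ aₗ[0]bₗ[2]cₗ[1] = (0)·(-3)·(-3) = 0; checking all 18 entries, every one matches. The claim holds.

Yes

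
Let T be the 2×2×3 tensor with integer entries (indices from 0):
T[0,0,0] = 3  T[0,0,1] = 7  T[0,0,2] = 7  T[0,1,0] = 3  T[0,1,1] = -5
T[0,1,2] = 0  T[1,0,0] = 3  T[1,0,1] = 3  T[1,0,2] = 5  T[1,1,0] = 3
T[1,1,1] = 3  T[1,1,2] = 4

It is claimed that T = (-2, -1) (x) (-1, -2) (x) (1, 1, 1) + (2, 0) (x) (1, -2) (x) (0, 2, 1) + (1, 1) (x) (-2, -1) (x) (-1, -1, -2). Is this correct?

No

Reconstruct entry (0,0,0) from the claimed factors: Σₗ aₗ[0]bₗ[0]cₗ[0] = (-2)·(-1)·(1) + (2)·(1)·(0) + (1)·(-2)·(-1) = 4, but T[0,0,0] = 3. The claim is false.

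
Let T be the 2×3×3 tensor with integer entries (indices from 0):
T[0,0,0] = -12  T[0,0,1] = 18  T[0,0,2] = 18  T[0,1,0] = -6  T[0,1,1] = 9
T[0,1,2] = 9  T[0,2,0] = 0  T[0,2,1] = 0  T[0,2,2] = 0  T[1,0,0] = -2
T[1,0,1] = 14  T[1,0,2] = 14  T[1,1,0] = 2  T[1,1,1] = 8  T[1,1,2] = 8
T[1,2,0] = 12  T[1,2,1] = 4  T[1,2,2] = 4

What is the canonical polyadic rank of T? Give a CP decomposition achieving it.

rank(T) = 2

Lower bound: the mode-3 unfolding of T (rows indexed by k, columns by (i,j) = (0,0), (0,1), (0,2), (1,0), (1,1), (1,2)) is [[-12, -6, 0, -2, 2, 12], [18, 9, 0, 14, 8, 4], [18, 9, 0, 14, 8, 4]].
There the 2×2 minor on rows k ∈ {0, 1}, columns (i,j) ∈ {(0,0), (1,0)} is det [[-12, -2], [18, 14]] = -132 ≠ 0, so this unfolding has rank ≥ 2; CP rank is at least every unfolding rank, so rank(T) ≥ 2. (This is only a lower bound: in general the CP rank may exceed every unfolding rank, so we still need to exhibit 2 rank-1 terms summing to T.)
Upper bound — finding two terms. Write S_k = T[:,:,k] for the frontal slices: S₀ = [[-12, -6, 0], [-2, 2, 12]], S₁ = [[18, 9, 0], [14, 8, 4]], S₂ = [[18, 9, 0], [14, 8, 4]].
If T = a₁ ⊗ b₁ ⊗ c₁ + a₂ ⊗ b₂ ⊗ c₂ then each S_k = c₁[k]·a₁b₁ᵀ + c₂[k]·a₂b₂ᵀ. S₀ and S₁ are linearly independent, so a₁b₁ᵀ and a₂b₂ᵀ must span the same plane of matrices: they are the rank-1 matrices of the form x·S₀ + y·S₁.
The 2×2 minor of x·S₀ + y·S₁ on rows {0,1}, columns {0,1} is −36·x² + 42·xy + 18·y² = (-6)·(2·x − 3·y)(3·x + y), vanishing at (x:y) = (3:2) and (1:-3).
M₁ = 3·S₀ + 2·S₁ = [[0, 0, 0], [22, 22, 44]] = 22·(0, 1)(1, 1, 2)ᵀ and M₂ = S₀ − 3·S₁ = [[-66, -33, 0], [-44, -22, 0]] = (-11)·(3, 2)(2, 1, 0)ᵀ, so take a₁ = (0, 1), b₁ = (1, 1, 2), a₂ = (3, 2), b₂ = (2, 1, 0).
Each slice is an integer combination of E₁ = a₁b₁ᵀ and E₂ = a₂b₂ᵀ: S₀ = 6·E₁ − 2·E₂, S₁ = 2·E₁ + 3·E₂, S₂ = 2·E₁ + 3·E₂; reading off coefficients, c₁ = (6, 2, 2) and c₂ = (-2, 3, 3).
Hence T = (0, 1) ⊗ (1, 1, 2) ⊗ (6, 2, 2) + (3, 2) ⊗ (2, 1, 0) ⊗ (-2, 3, 3), so rank(T) ≤ 2.
These bounds meet, so rank(T) = 2.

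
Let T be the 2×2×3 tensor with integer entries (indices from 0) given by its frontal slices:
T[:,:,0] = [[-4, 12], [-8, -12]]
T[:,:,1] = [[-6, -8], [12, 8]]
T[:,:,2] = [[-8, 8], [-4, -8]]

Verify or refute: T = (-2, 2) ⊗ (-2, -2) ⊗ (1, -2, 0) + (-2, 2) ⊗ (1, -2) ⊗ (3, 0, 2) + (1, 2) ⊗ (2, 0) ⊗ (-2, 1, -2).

Reconstruct entry (0,0,0) from the claimed factors: Σₗ aₗ[0]bₗ[0]cₗ[0] = (-2)·(-2)·(1) + (-2)·(1)·(3) + (1)·(2)·(-2) = -6, but T[0,0,0] = -4. The claim is false.

No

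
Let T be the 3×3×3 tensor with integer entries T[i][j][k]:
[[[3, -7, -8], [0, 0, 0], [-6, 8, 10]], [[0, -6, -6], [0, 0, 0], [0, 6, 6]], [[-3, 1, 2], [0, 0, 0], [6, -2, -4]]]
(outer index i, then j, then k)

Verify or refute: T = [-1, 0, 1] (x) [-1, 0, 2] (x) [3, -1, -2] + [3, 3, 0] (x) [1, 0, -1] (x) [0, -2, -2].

Reconstruct entrywise from the claimed factors. For example, T[0,2,0] = -6 and Σₗ aₗ[0]bₗ[2]cₗ[0] = (-1)·(2)·(3) + (3)·(-1)·(0) = -6; checking all 27 entries, every one matches. The claim holds.

Yes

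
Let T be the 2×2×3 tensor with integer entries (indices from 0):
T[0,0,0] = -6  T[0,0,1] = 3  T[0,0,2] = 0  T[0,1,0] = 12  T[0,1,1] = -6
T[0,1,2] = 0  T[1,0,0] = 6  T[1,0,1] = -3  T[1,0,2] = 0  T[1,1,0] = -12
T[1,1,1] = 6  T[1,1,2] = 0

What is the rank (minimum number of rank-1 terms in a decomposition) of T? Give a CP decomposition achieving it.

rank(T) = 1

Lower bound: T ≠ 0 (e.g. T[0,0,0] = -6), so rank(T) ≥ 1.
Upper bound: if T = a ⊗ b ⊗ c then every fibre of T is a multiple of the corresponding factor, so read the factors off the fibres through the nonzero entry T[0,0,0] = -6.
The mode-1 fibre T[:,0,0] = [-6, 6] gives a = (1, -1) (primitive direction); the mode-2 fibre T[0,:,0] = [-6, 12] gives b = (1, -2); then c[k] = T[0,0,k] / (a[0]·b[0]) = [-6, 3, 0] / 1 = (-6, 3, 0).
Expanding (1, -1) ⊗ (1, -2) ⊗ (-6, 3, 0) reproduces all 12 entries of T, so T = (1, -1) ⊗ (1, -2) ⊗ (-6, 3, 0) and rank(T) ≤ 1.
These bounds meet, so rank(T) = 1.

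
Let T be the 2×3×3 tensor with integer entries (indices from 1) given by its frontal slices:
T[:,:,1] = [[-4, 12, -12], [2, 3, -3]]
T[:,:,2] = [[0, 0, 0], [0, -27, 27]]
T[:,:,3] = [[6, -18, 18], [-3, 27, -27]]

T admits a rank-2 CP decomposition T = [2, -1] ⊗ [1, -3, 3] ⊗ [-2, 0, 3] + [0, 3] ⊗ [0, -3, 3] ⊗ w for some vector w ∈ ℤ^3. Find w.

Subtract the known terms from T to get the rank-1 residual R = [0, 3] ⊗ [0, -3, 3] ⊗ w, so R[i,j,k] = a[i]·b[j]·w[k]. Pick indices with nonzero a[2]·b[2] = (3)·(-3) = -9. Only the fibre through (2,2,·) is needed: R[2,2,:] = T[2,2,:] − Σₗ aₗ[2]bₗ[2]cₗ = [3, -27, 27] − (-1)·(-3)·[-2, 0, 3] = [9, -27, 18]. Then w[k] = R[2,2,k] / -9 for each k, giving w = [9, -27, 18] / -9 = [-1, 3, -2].

w = [-1, 3, -2]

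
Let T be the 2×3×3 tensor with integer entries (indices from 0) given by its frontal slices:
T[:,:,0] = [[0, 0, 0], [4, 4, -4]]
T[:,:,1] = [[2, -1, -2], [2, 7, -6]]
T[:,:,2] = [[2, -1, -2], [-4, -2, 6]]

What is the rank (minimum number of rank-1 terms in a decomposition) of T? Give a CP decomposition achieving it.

rank(T) = 3

Lower bound: the mode-2 unfolding of T (rows indexed by j, columns by (i,k) = (0,0), (0,1), (0,2), (1,0), (1,1), (1,2)) is [[0, 2, 2, 4, 2, -4], [0, -1, -1, 4, 7, -2], [0, -2, -2, -4, -6, 6]].
There the 3×3 minor on rows j ∈ {0, 1, 2}, columns (i,k) ∈ {(0,1), (1,0), (1,1)} is det [[2, 4, 2], [-1, 4, 7], [-2, -4, -6]] = -48 ≠ 0, so this unfolding has rank ≥ 3; CP rank is at least every unfolding rank, so rank(T) ≥ 3. (Flattening ranks never certify an upper bound on CP rank; for that we must actually write T with 3 rank-1 terms.)
Upper bound: T is a sum of 3 rank-1 terms, T = [0, 1] ⊗ [0, 1, -2] ⊗ [0, 2, -1] + [0, 1] ⊗ [1, 1, -1] ⊗ [4, 4, -2] + [1, -1] ⊗ [2, -1, -2] ⊗ [0, 1, 1] (one valid choice — decompositions are not unique — normalised so each a, b is primitive with positive first nonzero entry; check it by expanding all entries), so rank(T) ≤ 3.
These bounds meet, so rank(T) = 3.
Check entry T[0,0,1] = 2: (0)·(0)·(2) + (0)·(1)·(4) + (1)·(2)·(1) = 2.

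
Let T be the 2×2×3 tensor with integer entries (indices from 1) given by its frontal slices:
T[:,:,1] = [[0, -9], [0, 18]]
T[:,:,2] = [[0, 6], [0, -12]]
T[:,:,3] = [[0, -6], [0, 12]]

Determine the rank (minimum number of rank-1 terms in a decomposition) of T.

Lower bound: T ≠ 0 (e.g. T[1,2,1] = -9), so rank(T) ≥ 1.
Upper bound: if T = a ⊗ b ⊗ c then every fibre of T is a multiple of the corresponding factor, so read the factors off the fibres through the nonzero entry T[1,2,1] = -9.
The mode-1 fibre T[:,2,1] = [-9, 18] gives a = (1, -2) (primitive direction); the mode-2 fibre T[1,:,1] = [0, -9] gives b = (0, 1); then c[k] = T[1,2,k] / (a[1]·b[2]) = [-9, 6, -6] / 1 = (-9, 6, -6).
Expanding (1, -2) ⊗ (0, 1) ⊗ (-9, 6, -6) reproduces all 12 entries of T, so T = (1, -2) ⊗ (0, 1) ⊗ (-9, 6, -6) and rank(T) ≤ 1.
These bounds meet, so rank(T) = 1.

1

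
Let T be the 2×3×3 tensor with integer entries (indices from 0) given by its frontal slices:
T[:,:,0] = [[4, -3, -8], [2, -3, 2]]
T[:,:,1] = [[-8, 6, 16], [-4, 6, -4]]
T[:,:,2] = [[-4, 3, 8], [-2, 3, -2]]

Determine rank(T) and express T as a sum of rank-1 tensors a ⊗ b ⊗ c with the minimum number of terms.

rank(T) = 2

Lower bound: the mode-2 unfolding of T (rows indexed by j, columns by (i,k) = (0,0), (0,1), (0,2), (1,0), (1,1), (1,2)) is [[4, -8, -4, 2, -4, -2], [-3, 6, 3, -3, 6, 3], [-8, 16, 8, 2, -4, -2]].
There the 2×2 minor on rows j ∈ {0, 1}, columns (i,k) ∈ {(0,0), (1,0)} is det [[4, 2], [-3, -3]] = -6 ≠ 0, so this unfolding has rank ≥ 2; CP rank is at least every unfolding rank, so rank(T) ≥ 2. (Flattening ranks never certify an upper bound on CP rank; for that we must actually write T with 2 rank-1 terms.)
Upper bound — finding two terms. Every mode-3 slice of T is a multiple of one matrix: T[:,:,k] = c[k]·M with c = [1, -2, -1] and M = [[4, -3, -8], [2, -3, 2]] (rows indexed by i, columns by j). So it suffices to write M as a sum of two rank-1 matrices.
Splitting M by its rows (i = 0, 1), M = [1, 0][4, -3, -8]ᵀ + [0, 1][2, -3, 2]ᵀ.
Hence T = [1, 0] ⊗ [4, -3, -8] ⊗ [1, -2, -1] + [0, 1] ⊗ [2, -3, 2] ⊗ [1, -2, -1], so rank(T) ≤ 2.
These bounds meet, so rank(T) = 2.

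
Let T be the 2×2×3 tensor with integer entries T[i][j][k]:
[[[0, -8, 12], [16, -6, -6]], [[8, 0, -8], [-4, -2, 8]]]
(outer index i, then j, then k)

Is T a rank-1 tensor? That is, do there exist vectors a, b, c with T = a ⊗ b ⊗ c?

The mode-3 unfolding of T (rows indexed by k, columns by (i,j) = (0,0), (0,1), (1,0), (1,1)) is [[0, 16, 8, -4], [-8, -6, 0, -2], [12, -6, -8, 8]].
There the 3×3 minor on rows k ∈ {0, 1, 2}, columns (i,j) ∈ {(0,0), (0,1), (1,0)} is det [[0, 16, 8], [-8, -6, 0], [12, -6, -8]] = -64 ≠ 0, so this unfolding has rank ≥ 3; CP rank is at least every unfolding rank, so rank(T) ≥ 3.
In particular rank(T) ≥ 3 > 1, so T is not rank-1.

No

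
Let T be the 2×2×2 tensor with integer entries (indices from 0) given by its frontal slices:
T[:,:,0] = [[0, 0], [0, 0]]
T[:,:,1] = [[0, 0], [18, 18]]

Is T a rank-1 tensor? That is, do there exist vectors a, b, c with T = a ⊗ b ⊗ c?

Yes

If T = a ⊗ b ⊗ c then every fibre of T is a multiple of the corresponding factor, so read the factors off the fibres through the nonzero entry T[1,0,1] = 18.
The mode-1 fibre T[:,0,1] = [0, 18] gives a = (0, 1) (primitive direction); the mode-2 fibre T[1,:,1] = [18, 18] gives b = (1, 1); then c[k] = T[1,0,k] / (a[1]·b[0]) = [0, 18] / 1 = (0, 18).
Expanding (0, 1) ⊗ (1, 1) ⊗ (0, 18) reproduces all 8 entries of T, so T = (0, 1) ⊗ (1, 1) ⊗ (0, 18) and rank(T) ≤ 1.
Equivalently every frontal slice T[:,:,k] is c[k] times the rank-1 matrix (0, 1) ⊗ (1, 1). So T has rank 1 (it is nonzero).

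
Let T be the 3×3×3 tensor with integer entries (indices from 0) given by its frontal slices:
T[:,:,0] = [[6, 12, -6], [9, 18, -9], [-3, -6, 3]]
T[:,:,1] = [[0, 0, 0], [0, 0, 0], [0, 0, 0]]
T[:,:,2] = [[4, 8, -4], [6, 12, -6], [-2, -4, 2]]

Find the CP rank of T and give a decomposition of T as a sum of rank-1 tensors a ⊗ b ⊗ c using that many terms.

rank(T) = 1

Lower bound: T ≠ 0 (e.g. T[0,0,0] = 6), so rank(T) ≥ 1.
Upper bound: if T = a ⊗ b ⊗ c then every fibre of T is a multiple of the corresponding factor, so read the factors off the fibres through the nonzero entry T[0,0,0] = 6.
The mode-1 fibre T[:,0,0] = [6, 9, -3] gives a = [2, 3, -1] (primitive direction); the mode-2 fibre T[0,:,0] = [6, 12, -6] gives b = [1, 2, -1]; then c[k] = T[0,0,k] / (a[0]·b[0]) = [6, 0, 4] / 2 = [3, 0, 2].
Expanding [2, 3, -1] ⊗ [1, 2, -1] ⊗ [3, 0, 2] reproduces all 27 entries of T, so T = [2, 3, -1] ⊗ [1, 2, -1] ⊗ [3, 0, 2] and rank(T) ≤ 1.
These bounds meet, so rank(T) = 1.
Check entry T[1,1,1] = 0: (3)·(2)·(0) = 0.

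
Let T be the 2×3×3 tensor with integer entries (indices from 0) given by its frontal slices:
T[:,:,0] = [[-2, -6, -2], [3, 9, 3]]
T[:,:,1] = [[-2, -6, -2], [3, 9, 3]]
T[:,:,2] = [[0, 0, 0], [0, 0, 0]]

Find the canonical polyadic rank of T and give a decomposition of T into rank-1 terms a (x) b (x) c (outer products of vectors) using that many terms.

rank(T) = 1

Lower bound: T ≠ 0 (e.g. T[0,0,0] = -2), so rank(T) ≥ 1.
Upper bound: if T = a (x) b (x) c then every fibre of T is a multiple of the corresponding factor, so read the factors off the fibres through the nonzero entry T[0,0,0] = -2.
The mode-1 fibre T[:,0,0] = [-2, 3] gives a = [2, -3] (primitive direction); the mode-2 fibre T[0,:,0] = [-2, -6, -2] gives b = [1, 3, 1]; then c[k] = T[0,0,k] / (a[0]·b[0]) = [-2, -2, 0] / 2 = [-1, -1, 0].
Expanding [2, -3] (x) [1, 3, 1] (x) [-1, -1, 0] reproduces all 18 entries of T, so T = [2, -3] (x) [1, 3, 1] (x) [-1, -1, 0] and rank(T) ≤ 1.
These bounds meet, so rank(T) = 1.
Check entry T[1,1,0] = 9: (-3)·(3)·(-1) = 9.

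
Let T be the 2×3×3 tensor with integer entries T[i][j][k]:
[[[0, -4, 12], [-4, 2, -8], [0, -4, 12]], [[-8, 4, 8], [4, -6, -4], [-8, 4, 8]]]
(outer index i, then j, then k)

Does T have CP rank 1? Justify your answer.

No

The mode-3 unfolding of T (rows indexed by k, columns by (i,j) = (0,0), (0,1), (0,2), (1,0), (1,1), (1,2)) is [[0, -4, 0, -8, 4, -8], [-4, 2, -4, 4, -6, 4], [12, -8, 12, 8, -4, 8]].
There the 3×3 minor on rows k ∈ {0, 1, 2}, columns (i,j) ∈ {(0,0), (0,1), (1,0)} is det [[0, -4, -8], [-4, 2, 4], [12, -8, 8]] = -384 ≠ 0, so this unfolding has rank ≥ 3; CP rank is at least every unfolding rank, so rank(T) ≥ 3.
In particular rank(T) ≥ 3 > 1, so T is not rank-1.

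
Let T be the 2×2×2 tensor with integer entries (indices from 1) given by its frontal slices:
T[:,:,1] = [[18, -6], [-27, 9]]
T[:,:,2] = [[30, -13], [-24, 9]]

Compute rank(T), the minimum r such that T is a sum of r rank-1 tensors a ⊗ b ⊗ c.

Lower bound: the mode-3 unfolding of T (rows indexed by k, columns by (i,j) = (1,1), (1,2), (2,1), (2,2)) is [[18, -6, -27, 9], [30, -13, -24, 9]].
There the 2×2 minor on rows k ∈ {1, 2}, columns (i,j) ∈ {(1,1), (1,2)} is det [[18, -6], [30, -13]] = -54 ≠ 0, so this unfolding has rank ≥ 2; CP rank is at least every unfolding rank, so rank(T) ≥ 2. (Unfolding ranks only ever bound the CP rank from below — rank(T) can be strictly larger than all of them — so the matching upper bound has to come from an explicit 2-term decomposition.)
Upper bound — finding two terms. Write S_k = T[:,:,k] for the frontal slices: S₁ = [[18, -6], [-27, 9]], S₂ = [[30, -13], [-24, 9]].
If T = a₁ ⊗ b₁ ⊗ c₁ + a₂ ⊗ b₂ ⊗ c₂ then each S_k = c₁[k]·a₁b₁ᵀ + c₂[k]·a₂b₂ᵀ. S₁ and S₂ are linearly independent, so a₁b₁ᵀ and a₂b₂ᵀ must span the same plane of matrices: they are the rank-1 matrices of the form x·S₁ + y·S₂.
det(x·S₁ + y·S₂) is −63·xy − 42·y² = (-21)·(3·x + 2·y)(y), vanishing at (x:y) = (2:-3) and (1:0).
M₁ = 2·S₁ − 3·S₂ = [[-54, 27], [18, -9]] = (-9)·[3, -1][2, -1]ᵀ and M₂ = S₁ = [[18, -6], [-27, 9]] = 3·[2, -3][3, -1]ᵀ, so take a₁ = [3, -1], b₁ = [2, -1], a₂ = [2, -3], b₂ = [3, -1].
Each slice is an integer combination of E₁ = a₁b₁ᵀ and E₂ = a₂b₂ᵀ: S₁ = 3·E₂, S₂ = 3·E₁ + 2·E₂; reading off coefficients, c₁ = [0, 3] and c₂ = [3, 2].
Hence T = [3, -1] ⊗ [2, -1] ⊗ [0, 3] + [2, -3] ⊗ [3, -1] ⊗ [3, 2], so rank(T) ≤ 2.
These bounds meet, so rank(T) = 2.

2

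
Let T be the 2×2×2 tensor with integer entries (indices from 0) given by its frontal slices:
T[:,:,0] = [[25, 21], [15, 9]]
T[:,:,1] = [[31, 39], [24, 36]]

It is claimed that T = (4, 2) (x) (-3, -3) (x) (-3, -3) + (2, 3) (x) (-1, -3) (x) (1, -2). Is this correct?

No

Reconstruct entry (0,0,0) from the claimed factors: Σₗ aₗ[0]bₗ[0]cₗ[0] = (4)·(-3)·(-3) + (2)·(-1)·(1) = 34, but T[0,0,0] = 25. The claim is false.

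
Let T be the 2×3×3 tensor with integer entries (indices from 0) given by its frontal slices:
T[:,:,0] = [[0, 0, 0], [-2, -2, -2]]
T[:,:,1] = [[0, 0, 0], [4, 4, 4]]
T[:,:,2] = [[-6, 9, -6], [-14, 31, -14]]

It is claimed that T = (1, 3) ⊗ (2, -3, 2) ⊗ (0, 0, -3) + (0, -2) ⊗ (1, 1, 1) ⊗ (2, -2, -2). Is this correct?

No

Reconstruct entry (1,0,0) from the claimed factors: Σₗ aₗ[1]bₗ[0]cₗ[0] = (3)·(2)·(0) + (-2)·(1)·(2) = -4, but T[1,0,0] = -2. The claim is false.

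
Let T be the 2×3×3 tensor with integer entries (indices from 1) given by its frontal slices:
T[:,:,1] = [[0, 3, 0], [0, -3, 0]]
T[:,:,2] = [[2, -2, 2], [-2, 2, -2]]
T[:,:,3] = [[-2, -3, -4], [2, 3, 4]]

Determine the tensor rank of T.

3

Lower bound: in the mode-3 unfolding of T (rows indexed by k, columns by (i,j)) the 3×3 minor on rows k ∈ {1, 2, 3}, columns (i,j) ∈ {(1,1), (1,2), (1,3)} is det [[0, 3, 0], [2, -2, 2], [-2, -3, -4]] = 12 ≠ 0, so that unfolding has rank ≥ 3 and hence rank(T) ≥ 3 (CP rank is at least every unfolding rank, though it can be larger).
Upper bound: T is a sum of 3 rank-1 terms, T = [1, -1] ⊗ [0, 1, 1] ⊗ [0, 2, -4] + [1, -1] ⊗ [1, -2, 0] ⊗ [-2, 2, 0] + [1, -1] ⊗ [2, -1, 0] ⊗ [1, 0, -1] (one valid choice — decompositions are not unique — normalised so each a, b is primitive with positive first nonzero entry; check it by expanding all entries), so rank(T) ≤ 3.
These bounds meet, so rank(T) = 3.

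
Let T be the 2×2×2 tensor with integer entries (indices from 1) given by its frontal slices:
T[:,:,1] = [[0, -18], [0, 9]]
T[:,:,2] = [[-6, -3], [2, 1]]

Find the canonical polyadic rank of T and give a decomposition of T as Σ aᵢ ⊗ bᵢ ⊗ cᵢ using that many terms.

Lower bound: in the mode-3 unfolding of T (rows indexed by k, columns by (i,j)) the 2×2 minor on rows k ∈ {1, 2}, columns (i,j) ∈ {(1,1), (1,2)} is det [[0, -18], [-6, -3]] = -108 ≠ 0, so that unfolding has rank ≥ 2 and hence rank(T) ≥ 2 (CP rank is at least every unfolding rank, though it can be larger).
Upper bound: with S_k = T[:,:,k], the two rank-1 terms a₁b₁ᵀ, a₂b₂ᵀ are the rank-1 members of the pencil x·S₁ + y·S₂.
det(x·S₁ + y·S₂) is −18·xy = (-18)·(y)(x), vanishing at (x:y) = (1:0) and (0:1).
M₁ = S₁ = [[0, -18], [0, 9]] = (-9)·[2, -1][0, 1]ᵀ and M₂ = S₂ = [[-6, -3], [2, 1]] = −[3, -1][2, 1]ᵀ, so take a₁ = [2, -1], b₁ = [0, 1], a₂ = [3, -1], b₂ = [2, 1].
Each slice is an integer combination of E₁ = a₁b₁ᵀ and E₂ = a₂b₂ᵀ: S₁ = −9·E₁, S₂ = −E₂; reading off coefficients, c₁ = [-9, 0] and c₂ = [0, -1].
Hence T = [2, -1] ⊗ [0, 1] ⊗ [-9, 0] + [3, -1] ⊗ [2, 1] ⊗ [0, -1], so rank(T) ≤ 2.
These bounds meet, so rank(T) = 2.

rank(T) = 2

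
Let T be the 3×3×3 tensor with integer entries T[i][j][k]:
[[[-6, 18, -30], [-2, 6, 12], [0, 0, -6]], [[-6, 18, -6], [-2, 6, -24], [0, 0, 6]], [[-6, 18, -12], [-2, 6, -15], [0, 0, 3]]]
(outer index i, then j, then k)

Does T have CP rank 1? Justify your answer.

No

The mode-2 unfolding of T (rows indexed by j, columns by (i,k) = (0,0), (0,1), (0,2), (1,0), (1,1), (1,2), (2,0), (2,1), (2,2)) is [[-6, 18, -30, -6, 18, -6, -6, 18, -12], [-2, 6, 12, -2, 6, -24, -2, 6, -15], [0, 0, -6, 0, 0, 6, 0, 0, 3]].
There the 2×2 minor on rows j ∈ {0, 1}, columns (i,k) ∈ {(0,0), (0,2)} is det [[-6, -30], [-2, 12]] = -132 ≠ 0, so this unfolding has rank ≥ 2; CP rank is at least every unfolding rank, so rank(T) ≥ 2.
In particular rank(T) ≥ 2 > 1, so T is not rank-1.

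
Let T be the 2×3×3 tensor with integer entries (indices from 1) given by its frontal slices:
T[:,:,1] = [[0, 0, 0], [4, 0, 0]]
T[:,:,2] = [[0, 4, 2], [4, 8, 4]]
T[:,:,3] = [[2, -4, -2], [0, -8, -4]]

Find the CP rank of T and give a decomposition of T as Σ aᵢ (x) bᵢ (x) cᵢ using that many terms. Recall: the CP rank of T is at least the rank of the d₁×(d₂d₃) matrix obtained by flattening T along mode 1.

Lower bound: the mode-3 unfolding of T (rows indexed by k, columns by (i,j) = (1,1), (1,2), (1,3), (2,1), (2,2), (2,3)) is [[0, 0, 0, 4, 0, 0], [0, 4, 2, 4, 8, 4], [2, -4, -2, 0, -8, -4]].
There the 3×3 minor on rows k ∈ {1, 2, 3}, columns (i,j) ∈ {(1,1), (1,2), (2,1)} is det [[0, 0, 4], [0, 4, 4], [2, -4, 0]] = -32 ≠ 0, so this unfolding has rank ≥ 3; CP rank is at least every unfolding rank, so rank(T) ≥ 3. (Flattening ranks never certify an upper bound on CP rank; for that we must actually write T with 3 rank-1 terms.)
Upper bound: T is a sum of 3 rank-1 terms, T = [1, 0] (x) [1, 0, 0] (x) [-2, -2, 2] + [1, 2] (x) [1, 0, 0] (x) [2, -2, 4] + [1, 2] (x) [2, 2, 1] (x) [0, 2, -2] (one valid choice — decompositions are not unique — normalised so each a, b is primitive with positive first nonzero entry; check it by expanding all entries), so rank(T) ≤ 3.
These bounds meet, so rank(T) = 3.
Check entry T[1,1,1] = 0: (1)·(1)·(-2) + (1)·(1)·(2) + (1)·(2)·(0) = 0.

rank(T) = 3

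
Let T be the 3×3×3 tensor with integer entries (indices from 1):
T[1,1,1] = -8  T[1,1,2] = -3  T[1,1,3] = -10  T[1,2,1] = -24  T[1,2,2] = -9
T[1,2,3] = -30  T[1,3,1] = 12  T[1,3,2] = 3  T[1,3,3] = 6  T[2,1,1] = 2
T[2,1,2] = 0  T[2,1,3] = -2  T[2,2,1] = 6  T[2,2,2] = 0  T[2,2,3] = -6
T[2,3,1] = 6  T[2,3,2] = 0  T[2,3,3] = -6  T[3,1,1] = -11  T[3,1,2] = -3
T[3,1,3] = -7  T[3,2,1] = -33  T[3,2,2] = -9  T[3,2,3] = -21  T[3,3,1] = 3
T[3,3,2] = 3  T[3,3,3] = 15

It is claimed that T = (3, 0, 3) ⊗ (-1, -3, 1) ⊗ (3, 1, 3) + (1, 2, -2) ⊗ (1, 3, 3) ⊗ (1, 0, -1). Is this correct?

Yes

Reconstruct entrywise from the claimed factors. For example, T[3,1,3] = -7 and Σₗ aₗ[3]bₗ[1]cₗ[3] = (3)·(-1)·(3) + (-2)·(1)·(-1) = -7; checking all 27 entries, every one matches. The claim holds.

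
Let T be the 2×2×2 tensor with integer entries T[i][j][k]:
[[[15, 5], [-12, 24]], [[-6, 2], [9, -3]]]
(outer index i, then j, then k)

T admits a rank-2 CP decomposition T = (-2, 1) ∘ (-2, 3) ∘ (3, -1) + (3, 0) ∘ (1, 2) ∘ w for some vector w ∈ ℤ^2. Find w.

Subtract the known terms from T to get the rank-1 residual R = (3, 0) ∘ (1, 2) ∘ w, so R[i,j,k] = a[i]·b[j]·w[k]. Pick indices with nonzero a[0]·b[0] = (3)·(1) = 3. Only the fibre through (0,0,·) is needed: R[0,0,:] = T[0,0,:] − Σₗ aₗ[0]bₗ[0]cₗ = [15, 5] − (-2)·(-2)·(3, -1) = [3, 9]. Then w[k] = R[0,0,k] / 3 for each k, giving w = [3, 9] / 3 = (1, 3).

w = (1, 3)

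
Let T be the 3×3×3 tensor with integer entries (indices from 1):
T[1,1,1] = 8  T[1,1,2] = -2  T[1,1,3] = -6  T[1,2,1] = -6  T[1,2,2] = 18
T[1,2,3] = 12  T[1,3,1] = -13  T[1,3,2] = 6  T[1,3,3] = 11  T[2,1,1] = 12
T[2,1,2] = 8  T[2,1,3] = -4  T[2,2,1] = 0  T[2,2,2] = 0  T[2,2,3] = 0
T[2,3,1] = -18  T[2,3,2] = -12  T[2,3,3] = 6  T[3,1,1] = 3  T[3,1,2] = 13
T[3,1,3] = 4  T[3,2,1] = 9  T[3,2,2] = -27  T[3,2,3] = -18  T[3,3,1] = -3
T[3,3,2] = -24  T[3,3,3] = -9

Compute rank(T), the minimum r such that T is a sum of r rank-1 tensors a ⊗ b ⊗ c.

Lower bound: the mode-3 unfolding of T (rows indexed by k, columns by (i,j) = (1,1), (1,2), (1,3), (2,1), (2,2), (2,3), (3,1), (3,2), (3,3)) is [[8, -6, -13, 12, 0, -18, 3, 9, -3], [-2, 18, 6, 8, 0, -12, 13, -27, -24], [-6, 12, 11, -4, 0, 6, 4, -18, -9]].
There the 2×2 minor on rows k ∈ {1, 2}, columns (i,j) ∈ {(1,1), (1,2)} is det [[8, -6], [-2, 18]] = 132 ≠ 0, so this unfolding has rank ≥ 2; CP rank is at least every unfolding rank, so rank(T) ≥ 2. (This is only a lower bound: in general the CP rank may exceed every unfolding rank, so we still need to exhibit 2 rank-1 terms summing to T.)
Upper bound — finding two terms. Write S_k = T[:,:,k] for the frontal slices: S₁ = [[8, -6, -13], [12, 0, -18], [3, 9, -3]], S₂ = [[-2, 18, 6], [8, 0, -12], [13, -27, -24]], S₃ = [[-6, 12, 11], [-4, 0, 6], [4, -18, -9]].
If T = a₁ ⊗ b₁ ⊗ c₁ + a₂ ⊗ b₂ ⊗ c₂ then each S_k = c₁[k]·a₁b₁ᵀ + c₂[k]·a₂b₂ᵀ. S₁ and S₂ are linearly independent, so a₁b₁ᵀ and a₂b₂ᵀ must span the same plane of matrices: they are the rank-1 matrices of the form x·S₁ + y·S₂.
The 2×2 minor of x·S₁ + y·S₂ on rows {1,2}, columns {1,2} is 72·x² − 168·xy − 144·y² = 24·(x − 3·y)(3·x + 2·y), vanishing at (x:y) = (3:1) and (2:-3).
M₁ = 3·S₁ + S₂ = [[22, 0, -33], [44, 0, -66], [22, 0, -33]] = 11·(1, 2, 1)(2, 0, -3)ᵀ and M₂ = 2·S₁ − 3·S₂ = [[22, -66, -44], [0, 0, 0], [-33, 99, 66]] = 11·(2, 0, -3)(1, -3, -2)ᵀ, so take a₁ = (1, 2, 1), b₁ = (2, 0, -3), a₂ = (2, 0, -3), b₂ = (1, -3, -2).
Each slice is an integer combination of E₁ = a₁b₁ᵀ and E₂ = a₂b₂ᵀ: S₁ = 3·E₁ + E₂, S₂ = 2·E₁ − 3·E₂, S₃ = −E₁ − 2·E₂; reading off coefficients, c₁ = (3, 2, -1) and c₂ = (1, -3, -2).
Hence T = (1, 2, 1) ⊗ (2, 0, -3) ⊗ (3, 2, -1) + (2, 0, -3) ⊗ (1, -3, -2) ⊗ (1, -3, -2), so rank(T) ≤ 2.
These bounds meet, so rank(T) = 2.

2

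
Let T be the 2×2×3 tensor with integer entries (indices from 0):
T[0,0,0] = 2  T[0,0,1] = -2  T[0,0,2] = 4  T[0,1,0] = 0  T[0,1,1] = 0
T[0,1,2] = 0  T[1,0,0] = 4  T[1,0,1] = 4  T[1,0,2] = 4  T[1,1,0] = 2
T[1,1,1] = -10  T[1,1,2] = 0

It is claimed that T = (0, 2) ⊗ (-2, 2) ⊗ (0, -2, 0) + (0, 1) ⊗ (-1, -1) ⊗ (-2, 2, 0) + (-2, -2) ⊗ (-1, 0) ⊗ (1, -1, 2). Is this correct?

Yes

Reconstruct entrywise from the claimed factors. For example, T[1,1,2] = 0 and Σₗ aₗ[1]bₗ[1]cₗ[2] = (2)·(2)·(0) + (1)·(-1)·(0) + (-2)·(0)·(2) = 0; checking all 12 entries, every one matches. The claim holds.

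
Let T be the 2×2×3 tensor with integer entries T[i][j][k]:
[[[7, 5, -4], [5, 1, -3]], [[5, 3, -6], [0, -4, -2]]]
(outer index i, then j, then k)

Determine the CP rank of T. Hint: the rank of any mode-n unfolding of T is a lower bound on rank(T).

3

Lower bound: the mode-3 unfolding of T (rows indexed by k, columns by (i,j) = (0,0), (0,1), (1,0), (1,1)) is [[7, 5, 5, 0], [5, 1, 3, -4], [-4, -3, -6, -2]].
There the 3×3 minor on rows k ∈ {0, 1, 2}, columns (i,j) ∈ {(0,0), (0,1), (1,0)} is det [[7, 5, 5], [5, 1, 3], [-4, -3, -6]] = 56 ≠ 0, so this unfolding has rank ≥ 3; CP rank is at least every unfolding rank, so rank(T) ≥ 3. (This is only a lower bound: in general the CP rank may exceed every unfolding rank, so we still need to exhibit 3 rank-1 terms summing to T.)
Upper bound: T is a sum of 3 rank-1 terms, T = [1, 0] ⊗ [1, 1] ⊗ [4, 4, 0] + [1, 1] ⊗ [1, 2] ⊗ [1, -1, -2] + [1, 2] ⊗ [2, -1] ⊗ [1, 1, -1] (one valid choice — decompositions are not unique — normalised so each a, b is primitive with positive first nonzero entry; check it by expanding all entries), so rank(T) ≤ 3.
These bounds meet, so rank(T) = 3.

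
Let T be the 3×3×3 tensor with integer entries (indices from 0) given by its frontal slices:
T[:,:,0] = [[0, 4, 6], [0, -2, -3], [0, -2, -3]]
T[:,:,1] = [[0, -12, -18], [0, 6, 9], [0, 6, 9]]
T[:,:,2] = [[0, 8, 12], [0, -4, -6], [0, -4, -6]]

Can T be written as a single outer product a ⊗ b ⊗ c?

If T = a ⊗ b ⊗ c then every fibre of T is a multiple of the corresponding factor, so read the factors off the fibres through the nonzero entry T[0,1,0] = 4.
The mode-1 fibre T[:,1,0] = [4, -2, -2] gives a = [2, -1, -1] (primitive direction); the mode-2 fibre T[0,:,0] = [0, 4, 6] gives b = [0, 2, 3]; then c[k] = T[0,1,k] / (a[0]·b[1]) = [4, -12, 8] / 4 = [1, -3, 2].
Expanding [2, -1, -1] ⊗ [0, 2, 3] ⊗ [1, -3, 2] reproduces all 27 entries of T, so T = [2, -1, -1] ⊗ [0, 2, 3] ⊗ [1, -3, 2] and rank(T) ≤ 1.
Equivalently every frontal slice T[:,:,k] is c[k] times the rank-1 matrix [2, -1, -1] ⊗ [0, 2, 3]. So T has rank 1 (it is nonzero).

Yes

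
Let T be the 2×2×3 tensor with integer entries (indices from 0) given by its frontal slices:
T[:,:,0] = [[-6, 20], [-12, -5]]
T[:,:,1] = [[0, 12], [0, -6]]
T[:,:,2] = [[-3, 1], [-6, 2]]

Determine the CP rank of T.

2

Lower bound: the mode-2 unfolding of T (rows indexed by j, columns by (i,k) = (0,0), (0,1), (0,2), (1,0), (1,1), (1,2)) is [[-6, 0, -3, -12, 0, -6], [20, 12, 1, -5, -6, 2]].
There the 2×2 minor on rows j ∈ {0, 1}, columns (i,k) ∈ {(0,0), (0,1)} is det [[-6, 0], [20, 12]] = -72 ≠ 0, so this unfolding has rank ≥ 2; CP rank is at least every unfolding rank, so rank(T) ≥ 2. (Flattening ranks never certify an upper bound on CP rank; for that we must actually write T with 2 rank-1 terms.)
Upper bound — finding two terms. Write S_k = T[:,:,k] for the frontal slices: S₀ = [[-6, 20], [-12, -5]], S₁ = [[0, 12], [0, -6]], S₂ = [[-3, 1], [-6, 2]].
If T = a₁ ⊗ b₁ ⊗ c₁ + a₂ ⊗ b₂ ⊗ c₂ then each S_k = c₁[k]·a₁b₁ᵀ + c₂[k]·a₂b₂ᵀ. S₀ and S₁ are linearly independent, so a₁b₁ᵀ and a₂b₂ᵀ must span the same plane of matrices: they are the rank-1 matrices of the form x·S₀ + y·S₁.
det(x·S₀ + y·S₁) is 270·x² + 180·xy = 90·(3·x + 2·y)(x), vanishing at (x:y) = (2:-3) and (0:1).
M₁ = 2·S₀ − 3·S₁ = [[-12, 4], [-24, 8]] = (-4)·[1, 2][3, -1]ᵀ and M₂ = S₁ = [[0, 12], [0, -6]] = 6·[2, -1][0, 1]ᵀ, so take a₁ = [1, 2], b₁ = [3, -1], a₂ = [2, -1], b₂ = [0, 1].
Each slice is an integer combination of E₁ = a₁b₁ᵀ and E₂ = a₂b₂ᵀ: S₀ = −2·E₁ + 9·E₂, S₁ = 6·E₂, S₂ = −E₁; reading off coefficients, c₁ = [-2, 0, -1] and c₂ = [9, 6, 0].
Hence T = [1, 2] ⊗ [3, -1] ⊗ [-2, 0, -1] + [2, -1] ⊗ [0, 1] ⊗ [9, 6, 0], so rank(T) ≤ 2.
These bounds meet, so rank(T) = 2.
Check entry T[0,1,1] = 12: (1)·(-1)·(0) + (2)·(1)·(6) = 12.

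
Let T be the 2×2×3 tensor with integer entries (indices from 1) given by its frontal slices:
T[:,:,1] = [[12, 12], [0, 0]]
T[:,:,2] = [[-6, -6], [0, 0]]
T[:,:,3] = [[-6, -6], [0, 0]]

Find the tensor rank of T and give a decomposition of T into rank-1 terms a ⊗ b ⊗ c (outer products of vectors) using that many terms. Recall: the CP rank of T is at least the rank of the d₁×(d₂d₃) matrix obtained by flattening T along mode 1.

Lower bound: T ≠ 0 (e.g. T[1,1,1] = 12), so rank(T) ≥ 1.
Upper bound: if T = a ⊗ b ⊗ c then every fibre of T is a multiple of the corresponding factor, so read the factors off the fibres through the nonzero entry T[1,1,1] = 12.
The mode-1 fibre T[:,1,1] = [12, 0] gives a = (1, 0) (primitive direction); the mode-2 fibre T[1,:,1] = [12, 12] gives b = (1, 1); then c[k] = T[1,1,k] / (a[1]·b[1]) = [12, -6, -6] / 1 = (12, -6, -6).
Expanding (1, 0) ⊗ (1, 1) ⊗ (12, -6, -6) reproduces all 12 entries of T, so T = (1, 0) ⊗ (1, 1) ⊗ (12, -6, -6) and rank(T) ≤ 1.
These bounds meet, so rank(T) = 1.

rank(T) = 1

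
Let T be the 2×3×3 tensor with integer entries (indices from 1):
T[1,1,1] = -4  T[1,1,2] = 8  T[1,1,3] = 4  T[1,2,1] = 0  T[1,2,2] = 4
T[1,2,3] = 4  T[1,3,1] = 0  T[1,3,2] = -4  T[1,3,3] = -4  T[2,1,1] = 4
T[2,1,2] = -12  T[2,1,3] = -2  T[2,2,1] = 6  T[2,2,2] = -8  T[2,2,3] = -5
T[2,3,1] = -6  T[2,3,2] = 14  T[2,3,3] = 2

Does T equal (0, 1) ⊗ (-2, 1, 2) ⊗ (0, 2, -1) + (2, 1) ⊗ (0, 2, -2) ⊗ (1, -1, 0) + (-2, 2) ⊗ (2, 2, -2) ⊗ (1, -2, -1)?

Reconstruct entrywise from the claimed factors. For example, T[2,1,1] = 4 and Σₗ aₗ[2]bₗ[1]cₗ[1] = (1)·(-2)·(0) + (1)·(0)·(1) + (2)·(2)·(1) = 4; checking all 18 entries, every one matches. The claim holds.

Yes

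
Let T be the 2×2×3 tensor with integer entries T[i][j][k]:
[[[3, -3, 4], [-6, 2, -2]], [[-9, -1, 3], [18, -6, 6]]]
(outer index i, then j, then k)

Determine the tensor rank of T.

2

Lower bound: the mode-3 unfolding of T (rows indexed by k, columns by (i,j) = (0,0), (0,1), (1,0), (1,1)) is [[3, -6, -9, 18], [-3, 2, -1, -6], [4, -2, 3, 6]].
There the 2×2 minor on rows k ∈ {0, 1}, columns (i,j) ∈ {(0,0), (0,1)} is det [[3, -6], [-3, 2]] = -12 ≠ 0, so this unfolding has rank ≥ 2; CP rank is at least every unfolding rank, so rank(T) ≥ 2. (Unfolding ranks only ever bound the CP rank from below — rank(T) can be strictly larger than all of them — so the matching upper bound has to come from an explicit 2-term decomposition.)
Upper bound — finding two terms. Write S_k = T[:,:,k] for the frontal slices: S₀ = [[3, -6], [-9, 18]], S₁ = [[-3, 2], [-1, -6]], S₂ = [[4, -2], [3, 6]].
If T = a₁ ⊗ b₁ ⊗ c₁ + a₂ ⊗ b₂ ⊗ c₂ then each S_k = c₁[k]·a₁b₁ᵀ + c₂[k]·a₂b₂ᵀ. S₀ and S₁ are linearly independent, so a₁b₁ᵀ and a₂b₂ᵀ must span the same plane of matrices: they are the rank-1 matrices of the form x·S₀ + y·S₁.
det(x·S₀ + y·S₁) is −60·xy + 20·y² = (-20)·(3·x − y)(y), vanishing at (x:y) = (1:3) and (1:0).
M₁ = S₀ + 3·S₁ = [[-6, 0], [-12, 0]] = (-6)·[1, 2][1, 0]ᵀ and M₂ = S₀ = [[3, -6], [-9, 18]] = 3·[1, -3][1, -2]ᵀ, so take a₁ = [1, 2], b₁ = [1, 0], a₂ = [1, -3], b₂ = [1, -2].
Each slice is an integer combination of E₁ = a₁b₁ᵀ and E₂ = a₂b₂ᵀ: S₀ = 3·E₂, S₁ = −2·E₁ − E₂, S₂ = 3·E₁ + E₂; reading off coefficients, c₁ = [0, -2, 3] and c₂ = [3, -1, 1].
Hence T = [1, 2] ⊗ [1, 0] ⊗ [0, -2, 3] + [1, -3] ⊗ [1, -2] ⊗ [3, -1, 1], so rank(T) ≤ 2.
These bounds meet, so rank(T) = 2.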